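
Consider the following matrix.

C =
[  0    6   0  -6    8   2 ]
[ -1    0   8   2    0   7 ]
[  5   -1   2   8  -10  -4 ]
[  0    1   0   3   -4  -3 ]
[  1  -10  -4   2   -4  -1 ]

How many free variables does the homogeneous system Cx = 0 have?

Row reduce to echelon form.
Swap R1 ↔ R2
R3 ← R3 + (5)·R1: [0, -1, 42, 18, -10, 31]
R5 ← R5 + R1: [0, -10, 4, 4, -4, 6]
R3 ← R3 + (1/6)·R2: [0, 0, 42, 17, -26/3, 94/3]
R4 ← R4 − (1/6)·R2: [0, 0, 0, 4, -16/3, -10/3]
R5 ← R5 + (5/3)·R2: [0, 0, 4, -6, 28/3, 28/3]
R5 ← R5 − (2/21)·R3: [0, 0, 0, -160/21, 640/63, 400/63]
R5 ← R5 + (40/21)·R4: [0, 0, 0, 0, 0, 0]
4 nonzero rows, so rank(C) = 4.
C has 6 columns; by rank–nullity, nullity = 6 − 4 = 2.

2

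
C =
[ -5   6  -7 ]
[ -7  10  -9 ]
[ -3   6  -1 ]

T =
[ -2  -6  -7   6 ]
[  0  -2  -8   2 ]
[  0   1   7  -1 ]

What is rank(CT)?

3

First compute CT:
[[ 10,  11, -62, -11],
 [ 14,  13, -94, -13],
 [  6,   5, -34,  -5]]
Now row reduce the product.
R2 ← R2 − (7/5)·R1: [0, -12/5, -36/5, 12/5]
R3 ← R3 − (3/5)·R1: [0, -8/5, 16/5, 8/5]
R3 ← R3 − (2/3)·R2: [0, 0, 8, 0]
3 nonzero rows, so rank(CT) = 3.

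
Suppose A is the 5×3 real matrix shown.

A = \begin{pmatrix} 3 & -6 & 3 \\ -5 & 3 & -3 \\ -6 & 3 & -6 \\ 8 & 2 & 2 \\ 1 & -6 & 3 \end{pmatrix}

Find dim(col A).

Row reduce to echelon form.
R2 ← R2 + (5/3)·R1: [0, -7, 2]
R3 ← R3 + (2)·R1: [0, -9, 0]
R4 ← R4 − (8/3)·R1: [0, 18, -6]
R5 ← R5 − (1/3)·R1: [0, -4, 2]
R3 ← R3 − (9/7)·R2: [0, 0, -18/7]
R4 ← R4 + (18/7)·R2: [0, 0, -6/7]
R5 ← R5 − (4/7)·R2: [0, 0, 6/7]
R4 ← R4 − (1/3)·R3: [0, 0, 0]
R5 ← R5 + (1/3)·R3: [0, 0, 0]
Echelon form has 3 nonzero rows, so rank(A) = 3.
The column space has dimension equal to the rank: 3.

3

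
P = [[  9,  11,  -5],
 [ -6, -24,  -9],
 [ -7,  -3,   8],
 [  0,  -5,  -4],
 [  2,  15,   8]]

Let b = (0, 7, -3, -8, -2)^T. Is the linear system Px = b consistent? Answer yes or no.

Row reduce the augmented matrix [P | b].
R2 ← R2 + (2/3)·R1: [0, -50/3, -37/3, 7]
R3 ← R3 + (7/9)·R1: [0, 50/9, 37/9, -3]
R5 ← R5 − (2/9)·R1: [0, 113/9, 82/9, -2]
R3 ← R3 + (1/3)·R2: [0, 0, 0, -2/3]
R4 ← R4 − (3/10)·R2: [0, 0, -3/10, -101/10]
R5 ← R5 + (113/150)·R2: [0, 0, -9/50, 491/150]
Swap R3 ↔ R4
R5 ← R5 − (3/5)·R3: [0, 0, 0, 28/3]
R5 ← R5 + (14)·R4: [0, 0, 0, 0]
The echelon form has 4 nonzero rows; the last pivot sits in the augmented column, so rank(P) = 3 but rank([P|b]) = 4.
Since the ranks differ, the system is inconsistent.

no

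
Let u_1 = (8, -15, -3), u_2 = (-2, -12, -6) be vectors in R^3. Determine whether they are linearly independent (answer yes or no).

Form the matrix with these vectors as rows and row reduce.
R2 ← R2 + (1/4)·R1: [0, -63/4, -27/4]
2 nonzero rows, so the 2 vectors span a space of dimension 2.
Since 2 = 2, the vectors are linearly independent.

yes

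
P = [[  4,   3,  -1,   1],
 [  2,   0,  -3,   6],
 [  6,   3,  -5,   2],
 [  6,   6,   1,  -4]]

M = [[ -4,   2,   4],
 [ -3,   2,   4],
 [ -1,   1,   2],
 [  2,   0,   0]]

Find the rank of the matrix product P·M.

First compute PM:
[[-22,  13,  26],
 [  7,   1,   2],
 [-24,  13,  26],
 [-51,  25,  50]]
Now row reduce the product.
R2 ← R2 + (7/22)·R1: [0, 113/22, 113/11]
R3 ← R3 − (12/11)·R1: [0, -13/11, -26/11]
R4 ← R4 − (51/22)·R1: [0, -113/22, -113/11]
R3 ← R3 + (26/113)·R2: [0, 0, 0]
R4 ← R4 + R2: [0, 0, 0]
2 nonzero rows, so rank(PM) = 2.

2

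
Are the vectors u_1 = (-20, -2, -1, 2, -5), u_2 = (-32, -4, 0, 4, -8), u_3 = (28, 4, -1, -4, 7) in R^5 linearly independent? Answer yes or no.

no

Form the matrix with these vectors as rows and row reduce.
R2 ← R2 − (8/5)·R1: [0, -4/5, 8/5, 4/5, 0]
R3 ← R3 + (7/5)·R1: [0, 6/5, -12/5, -6/5, 0]
R3 ← R3 + (3/2)·R2: [0, 0, 0, 0, 0]
2 nonzero rows, so the 3 vectors span a space of dimension 2.
Since 2 < 3, the vectors are linearly dependent.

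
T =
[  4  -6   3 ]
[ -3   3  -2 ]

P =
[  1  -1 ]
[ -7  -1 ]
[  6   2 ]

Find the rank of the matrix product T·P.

First compute TP:
[[ 64,   8],
 [-36,  -4]]
Now row reduce the product.
R2 ← R2 + (9/16)·R1: [0, 1/2]
2 nonzero rows, so rank(TP) = 2.

2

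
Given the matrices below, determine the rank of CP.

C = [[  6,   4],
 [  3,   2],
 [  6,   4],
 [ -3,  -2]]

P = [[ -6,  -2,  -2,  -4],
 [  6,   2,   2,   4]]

First compute CP:
[[-12,  -4,  -4,  -8],
 [ -6,  -2,  -2,  -4],
 [-12,  -4,  -4,  -8],
 [  6,   2,   2,   4]]
Now row reduce the product.
R2 ← R2 − (1/2)·R1: [0, 0, 0, 0]
R3 ← R3 − R1: [0, 0, 0, 0]
R4 ← R4 + (1/2)·R1: [0, 0, 0, 0]
1 nonzero row, so rank(CP) = 1.

1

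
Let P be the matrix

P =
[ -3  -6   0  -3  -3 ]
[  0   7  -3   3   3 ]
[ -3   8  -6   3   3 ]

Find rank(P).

2

Row reduce to echelon form.
R3 ← R3 − R1: [0, 14, -6, 6, 6]
R3 ← R3 − (2)·R2: [0, 0, 0, 0, 0]
Echelon form has 2 nonzero rows, so rank(P) = 2.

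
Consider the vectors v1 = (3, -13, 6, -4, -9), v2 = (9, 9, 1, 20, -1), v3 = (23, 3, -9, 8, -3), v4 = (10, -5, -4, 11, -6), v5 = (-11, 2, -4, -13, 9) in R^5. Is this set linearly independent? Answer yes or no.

Form the matrix with these vectors as rows and row reduce.
R2 ← R2 − (3)·R1: [0, 48, -17, 32, 26]
R3 ← R3 − (23/3)·R1: [0, 308/3, -55, 116/3, 66]
R4 ← R4 − (10/3)·R1: [0, 115/3, -24, 73/3, 24]
R5 ← R5 + (11/3)·R1: [0, -137/3, 18, -83/3, -24]
R3 ← R3 − (77/36)·R2: [0, 0, -671/36, -268/9, 187/18]
R4 ← R4 − (115/144)·R2: [0, 0, -1501/144, -11/9, 233/72]
R5 ← R5 + (137/144)·R2: [0, 0, 263/144, 25/9, 53/72]
R4 ← R4 − (1501/2684)·R3: [0, 0, 0, 10354/671, -157/61]
R5 ← R5 + (263/2684)·R3: [0, 0, 0, -94/671, 107/61]
R5 ← R5 + (47/5177)·R4: [0, 0, 0, 0, 8960/5177]
5 nonzero rows, so the 5 vectors span a space of dimension 5.
Since 5 = 5, the vectors are linearly independent.

yes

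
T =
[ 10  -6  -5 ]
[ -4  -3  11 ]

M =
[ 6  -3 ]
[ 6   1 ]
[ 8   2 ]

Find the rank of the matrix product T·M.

First compute TM:
[[-16, -46],
 [ 46,  31]]
Now row reduce the product.
R2 ← R2 + (23/8)·R1: [0, -405/4]
2 nonzero rows, so rank(TM) = 2.

2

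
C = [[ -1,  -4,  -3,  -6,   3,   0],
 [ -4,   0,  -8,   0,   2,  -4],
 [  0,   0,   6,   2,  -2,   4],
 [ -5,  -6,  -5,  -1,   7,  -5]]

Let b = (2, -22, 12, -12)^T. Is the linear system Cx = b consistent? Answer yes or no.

yes

Row reduce the augmented matrix [C | b].
R2 ← R2 − (4)·R1: [0, 16, 4, 24, -10, -4, -30]
R4 ← R4 − (5)·R1: [0, 14, 10, 29, -8, -5, -22]
R4 ← R4 − (7/8)·R2: [0, 0, 13/2, 8, 3/4, -3/2, 17/4]
R4 ← R4 − (13/12)·R3: [0, 0, 0, 35/6, 35/12, -35/6, -35/4]
The echelon form has 4 nonzero rows, and every pivot lies in the first 6 columns, so rank(C) = rank([C|b]) = 4.
The system is consistent.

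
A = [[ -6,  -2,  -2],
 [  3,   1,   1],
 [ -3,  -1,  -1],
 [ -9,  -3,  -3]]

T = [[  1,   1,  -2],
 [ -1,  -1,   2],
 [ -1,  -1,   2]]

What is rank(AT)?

1

First compute AT:
[[ -2,  -2,   4],
 [  1,   1,  -2],
 [ -1,  -1,   2],
 [ -3,  -3,   6]]
Now row reduce the product.
R2 ← R2 + (1/2)·R1: [0, 0, 0]
R3 ← R3 − (1/2)·R1: [0, 0, 0]
R4 ← R4 − (3/2)·R1: [0, 0, 0]
1 nonzero row, so rank(AT) = 1.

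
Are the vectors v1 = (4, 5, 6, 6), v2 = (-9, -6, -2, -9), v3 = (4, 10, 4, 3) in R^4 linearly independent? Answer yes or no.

Form the matrix with these vectors as rows and row reduce.
R2 ← R2 + (9/4)·R1: [0, 21/4, 23/2, 9/2]
R3 ← R3 − R1: [0, 5, -2, -3]
R3 ← R3 − (20/21)·R2: [0, 0, -272/21, -51/7]
3 nonzero rows, so the 3 vectors span a space of dimension 3.
Since 3 = 3, the vectors are linearly independent.

yes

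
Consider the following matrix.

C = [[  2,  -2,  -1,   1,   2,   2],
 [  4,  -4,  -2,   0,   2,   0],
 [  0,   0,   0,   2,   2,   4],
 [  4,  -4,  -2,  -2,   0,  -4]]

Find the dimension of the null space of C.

4

Row reduce to echelon form.
R2 ← R2 − (2)·R1: [0, 0, 0, -2, -2, -4]
R4 ← R4 − (2)·R1: [0, 0, 0, -4, -4, -8]
R3 ← R3 + R2: [0, 0, 0, 0, 0, 0]
R4 ← R4 − (2)·R2: [0, 0, 0, 0, 0, 0]
2 nonzero rows, so rank(C) = 2.
C has 6 columns; by rank–nullity, nullity = 6 − 2 = 4.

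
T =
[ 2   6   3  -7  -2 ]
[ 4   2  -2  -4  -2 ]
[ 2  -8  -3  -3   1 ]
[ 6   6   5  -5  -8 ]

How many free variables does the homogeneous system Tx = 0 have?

Row reduce to echelon form.
R2 ← R2 − (2)·R1: [0, -10, -8, 10, 2]
R3 ← R3 − R1: [0, -14, -6, 4, 3]
R4 ← R4 − (3)·R1: [0, -12, -4, 16, -2]
R3 ← R3 − (7/5)·R2: [0, 0, 26/5, -10, 1/5]
R4 ← R4 − (6/5)·R2: [0, 0, 28/5, 4, -22/5]
R4 ← R4 − (14/13)·R3: [0, 0, 0, 192/13, -60/13]
4 nonzero rows, so rank(T) = 4.
T has 5 columns; by rank–nullity, nullity = 5 − 4 = 1.

1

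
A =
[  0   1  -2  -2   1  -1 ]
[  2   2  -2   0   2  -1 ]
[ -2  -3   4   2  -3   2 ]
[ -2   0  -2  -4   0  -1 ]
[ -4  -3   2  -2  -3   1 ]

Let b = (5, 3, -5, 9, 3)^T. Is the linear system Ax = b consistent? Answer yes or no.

Row reduce the augmented matrix [A | b].
Swap R1 ↔ R2
R3 ← R3 + R1: [0, -1, 2, 2, -1, 1, -2]
R4 ← R4 + R1: [0, 2, -4, -4, 2, -2, 12]
R5 ← R5 + (2)·R1: [0, 1, -2, -2, 1, -1, 9]
R3 ← R3 + R2: [0, 0, 0, 0, 0, 0, 3]
R4 ← R4 − (2)·R2: [0, 0, 0, 0, 0, 0, 2]
R5 ← R5 − R2: [0, 0, 0, 0, 0, 0, 4]
R4 ← R4 − (2/3)·R3: [0, 0, 0, 0, 0, 0, 0]
R5 ← R5 − (4/3)·R3: [0, 0, 0, 0, 0, 0, 0]
The echelon form has 3 nonzero rows; the last pivot sits in the augmented column, so rank(A) = 2 but rank([A|b]) = 3.
Since the ranks differ, the system is inconsistent.

no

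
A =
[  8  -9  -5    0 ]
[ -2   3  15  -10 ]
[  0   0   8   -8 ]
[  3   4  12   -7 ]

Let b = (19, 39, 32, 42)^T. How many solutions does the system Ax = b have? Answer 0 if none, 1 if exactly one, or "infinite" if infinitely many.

Row reduce the augmented matrix [A | b].
R2 ← R2 + (1/4)·R1: [0, 3/4, 55/4, -10, 175/4]
R4 ← R4 − (3/8)·R1: [0, 59/8, 111/8, -7, 279/8]
R4 ← R4 − (59/6)·R2: [0, 0, -364/3, 274/3, -1186/3]
R4 ← R4 + (91/6)·R3: [0, 0, 0, -30, 90]
The echelon form has 4 nonzero rows, and every pivot lies in the first 4 columns, so rank(A) = rank([A|b]) = 4.
The system is consistent.
rank = 4 = number of unknowns, so the solution is unique.

1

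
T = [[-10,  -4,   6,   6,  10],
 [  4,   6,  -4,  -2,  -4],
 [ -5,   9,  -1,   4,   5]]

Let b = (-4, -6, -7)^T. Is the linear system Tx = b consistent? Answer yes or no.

no

Row reduce the augmented matrix [T | b].
R2 ← R2 + (2/5)·R1: [0, 22/5, -8/5, 2/5, 0, -38/5]
R3 ← R3 − (1/2)·R1: [0, 11, -4, 1, 0, -5]
R3 ← R3 − (5/2)·R2: [0, 0, 0, 0, 0, 14]
The echelon form has 3 nonzero rows; the last pivot sits in the augmented column, so rank(T) = 2 but rank([T|b]) = 3.
Since the ranks differ, the system is inconsistent.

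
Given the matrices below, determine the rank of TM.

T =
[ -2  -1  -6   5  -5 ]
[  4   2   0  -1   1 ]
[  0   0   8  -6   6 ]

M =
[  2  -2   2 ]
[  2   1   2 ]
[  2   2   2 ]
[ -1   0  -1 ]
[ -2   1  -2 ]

2

First compute TM:
[[-13, -14, -13],
 [ 11,  -5,  11],
 [ 10,  22,  10]]
Now row reduce the product.
R2 ← R2 + (11/13)·R1: [0, -219/13, 0]
R3 ← R3 + (10/13)·R1: [0, 146/13, 0]
R3 ← R3 + (2/3)·R2: [0, 0, 0]
2 nonzero rows, so rank(TM) = 2.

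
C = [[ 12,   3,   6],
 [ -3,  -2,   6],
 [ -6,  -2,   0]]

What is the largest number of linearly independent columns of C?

Row reduce to echelon form.
R2 ← R2 + (1/4)·R1: [0, -5/4, 15/2]
R3 ← R3 + (1/2)·R1: [0, -1/2, 3]
R3 ← R3 − (2/5)·R2: [0, 0, 0]
Echelon form has 2 nonzero rows, so rank(C) = 2.
The rank gives the maximum number of linearly independent columns: 2.

2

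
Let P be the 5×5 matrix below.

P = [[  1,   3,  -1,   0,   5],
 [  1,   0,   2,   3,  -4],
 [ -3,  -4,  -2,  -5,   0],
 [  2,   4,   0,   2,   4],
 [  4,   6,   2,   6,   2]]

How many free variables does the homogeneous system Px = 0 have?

Row reduce to echelon form.
R2 ← R2 − R1: [0, -3, 3, 3, -9]
R3 ← R3 + (3)·R1: [0, 5, -5, -5, 15]
R4 ← R4 − (2)·R1: [0, -2, 2, 2, -6]
R5 ← R5 − (4)·R1: [0, -6, 6, 6, -18]
R3 ← R3 + (5/3)·R2: [0, 0, 0, 0, 0]
R4 ← R4 − (2/3)·R2: [0, 0, 0, 0, 0]
R5 ← R5 − (2)·R2: [0, 0, 0, 0, 0]
2 nonzero rows, so rank(P) = 2.
P has 5 columns; by rank–nullity, nullity = 5 − 2 = 3.

3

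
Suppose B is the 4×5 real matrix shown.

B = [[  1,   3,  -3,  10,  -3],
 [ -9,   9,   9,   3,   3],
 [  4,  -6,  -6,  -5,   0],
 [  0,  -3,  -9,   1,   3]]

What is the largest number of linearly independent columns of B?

Row reduce to echelon form.
R2 ← R2 + (9)·R1: [0, 36, -18, 93, -24]
R3 ← R3 − (4)·R1: [0, -18, 6, -45, 12]
R3 ← R3 + (1/2)·R2: [0, 0, -3, 3/2, 0]
R4 ← R4 + (1/12)·R2: [0, 0, -21/2, 35/4, 1]
R4 ← R4 − (7/2)·R3: [0, 0, 0, 7/2, 1]
Echelon form has 4 nonzero rows, so rank(B) = 4.
The rank gives the maximum number of linearly independent columns: 4.

4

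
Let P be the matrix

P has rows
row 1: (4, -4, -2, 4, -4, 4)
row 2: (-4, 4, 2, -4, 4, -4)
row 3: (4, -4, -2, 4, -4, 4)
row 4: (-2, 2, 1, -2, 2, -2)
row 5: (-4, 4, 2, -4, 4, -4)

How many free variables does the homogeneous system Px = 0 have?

5

Row reduce to echelon form.
R2 ← R2 + R1: [0, 0, 0, 0, 0, 0]
R3 ← R3 − R1: [0, 0, 0, 0, 0, 0]
R4 ← R4 + (1/2)·R1: [0, 0, 0, 0, 0, 0]
R5 ← R5 + R1: [0, 0, 0, 0, 0, 0]
1 nonzero row, so rank(P) = 1.
P has 6 columns; by rank–nullity, nullity = 6 − 1 = 5.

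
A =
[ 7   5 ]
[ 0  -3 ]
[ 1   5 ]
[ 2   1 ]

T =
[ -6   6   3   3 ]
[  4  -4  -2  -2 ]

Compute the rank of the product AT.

1

First compute AT:
[[-22,  22,  11,  11],
 [-12,  12,   6,   6],
 [ 14, -14,  -7,  -7],
 [ -8,   8,   4,   4]]
Now row reduce the product.
R2 ← R2 − (6/11)·R1: [0, 0, 0, 0]
R3 ← R3 + (7/11)·R1: [0, 0, 0, 0]
R4 ← R4 − (4/11)·R1: [0, 0, 0, 0]
1 nonzero row, so rank(AT) = 1.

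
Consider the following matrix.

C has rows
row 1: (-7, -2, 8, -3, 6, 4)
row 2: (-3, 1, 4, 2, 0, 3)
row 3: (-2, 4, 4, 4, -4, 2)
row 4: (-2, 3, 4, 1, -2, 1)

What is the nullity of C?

2

Row reduce to echelon form.
R2 ← R2 − (3/7)·R1: [0, 13/7, 4/7, 23/7, -18/7, 9/7]
R3 ← R3 − (2/7)·R1: [0, 32/7, 12/7, 34/7, -40/7, 6/7]
R4 ← R4 − (2/7)·R1: [0, 25/7, 12/7, 13/7, -26/7, -1/7]
R3 ← R3 − (32/13)·R2: [0, 0, 4/13, -42/13, 8/13, -30/13]
R4 ← R4 − (25/13)·R2: [0, 0, 8/13, -58/13, 16/13, -34/13]
R4 ← R4 − (2)·R3: [0, 0, 0, 2, 0, 2]
4 nonzero rows, so rank(C) = 4.
C has 6 columns; by rank–nullity, nullity = 6 − 4 = 2.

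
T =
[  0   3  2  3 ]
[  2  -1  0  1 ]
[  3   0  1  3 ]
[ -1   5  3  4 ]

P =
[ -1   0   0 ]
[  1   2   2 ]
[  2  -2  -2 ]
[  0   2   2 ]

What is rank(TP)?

2

First compute TP:
[[  7,   8,   8],
 [ -3,   0,   0],
 [ -1,   4,   4],
 [ 12,  12,  12]]
Now row reduce the product.
R2 ← R2 + (3/7)·R1: [0, 24/7, 24/7]
R3 ← R3 + (1/7)·R1: [0, 36/7, 36/7]
R4 ← R4 − (12/7)·R1: [0, -12/7, -12/7]
R3 ← R3 − (3/2)·R2: [0, 0, 0]
R4 ← R4 + (1/2)·R2: [0, 0, 0]
2 nonzero rows, so rank(TP) = 2.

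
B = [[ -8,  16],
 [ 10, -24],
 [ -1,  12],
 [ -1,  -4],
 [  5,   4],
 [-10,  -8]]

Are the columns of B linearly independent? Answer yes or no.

Row reduce B to echelon form.
R2 ← R2 + (5/4)·R1: [0, -4]
R3 ← R3 − (1/8)·R1: [0, 10]
R4 ← R4 − (1/8)·R1: [0, -6]
R5 ← R5 + (5/8)·R1: [0, 14]
R6 ← R6 − (5/4)·R1: [0, -28]
R3 ← R3 + (5/2)·R2: [0, 0]
R4 ← R4 − (3/2)·R2: [0, 0]
R5 ← R5 + (7/2)·R2: [0, 0]
R6 ← R6 − (7)·R2: [0, 0]
2 pivots among 2 columns.
Every column is a pivot column, so the columns are linearly independent.

yes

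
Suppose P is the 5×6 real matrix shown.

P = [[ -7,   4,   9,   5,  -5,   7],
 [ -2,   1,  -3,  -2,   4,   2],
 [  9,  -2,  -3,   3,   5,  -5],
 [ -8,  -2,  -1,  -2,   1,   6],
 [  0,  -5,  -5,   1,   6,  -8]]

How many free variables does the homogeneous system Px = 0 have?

Row reduce to echelon form.
R2 ← R2 − (2/7)·R1: [0, -1/7, -39/7, -24/7, 38/7, 0]
R3 ← R3 + (9/7)·R1: [0, 22/7, 60/7, 66/7, -10/7, 4]
R4 ← R4 − (8/7)·R1: [0, -46/7, -79/7, -54/7, 47/7, -2]
R3 ← R3 + (22)·R2: [0, 0, -114, -66, 118, 4]
R4 ← R4 − (46)·R2: [0, 0, 245, 150, -243, -2]
R5 ← R5 − (35)·R2: [0, 0, 190, 121, -184, -8]
R4 ← R4 + (245/114)·R3: [0, 0, 0, 155/19, 604/57, 376/57]
R5 ← R5 + (5/3)·R3: [0, 0, 0, 11, 38/3, -4/3]
R5 ← R5 − (209/155)·R4: [0, 0, 0, 0, -754/465, -4756/465]
5 nonzero rows, so rank(P) = 5.
P has 6 columns; by rank–nullity, nullity = 6 − 5 = 1.

1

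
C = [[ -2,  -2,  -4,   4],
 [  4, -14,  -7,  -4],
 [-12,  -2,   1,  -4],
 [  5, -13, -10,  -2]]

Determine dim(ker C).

0

Row reduce to echelon form.
R2 ← R2 + (2)·R1: [0, -18, -15, 4]
R3 ← R3 − (6)·R1: [0, 10, 25, -28]
R4 ← R4 + (5/2)·R1: [0, -18, -20, 8]
R3 ← R3 + (5/9)·R2: [0, 0, 50/3, -232/9]
R4 ← R4 − R2: [0, 0, -5, 4]
R4 ← R4 + (3/10)·R3: [0, 0, 0, -56/15]
4 nonzero rows, so rank(C) = 4.
C has 4 columns; by rank–nullity, nullity = 4 − 4 = 0.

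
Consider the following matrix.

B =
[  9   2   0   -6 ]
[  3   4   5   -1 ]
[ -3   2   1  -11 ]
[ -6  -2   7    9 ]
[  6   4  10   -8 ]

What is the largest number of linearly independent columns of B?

Row reduce to echelon form.
R2 ← R2 − (1/3)·R1: [0, 10/3, 5, 1]
R3 ← R3 + (1/3)·R1: [0, 8/3, 1, -13]
R4 ← R4 + (2/3)·R1: [0, -2/3, 7, 5]
R5 ← R5 − (2/3)·R1: [0, 8/3, 10, -4]
R3 ← R3 − (4/5)·R2: [0, 0, -3, -69/5]
R4 ← R4 + (1/5)·R2: [0, 0, 8, 26/5]
R5 ← R5 − (4/5)·R2: [0, 0, 6, -24/5]
R4 ← R4 + (8/3)·R3: [0, 0, 0, -158/5]
R5 ← R5 + (2)·R3: [0, 0, 0, -162/5]
R5 ← R5 − (81/79)·R4: [0, 0, 0, 0]
Echelon form has 4 nonzero rows, so rank(B) = 4.
The rank gives the maximum number of linearly independent columns: 4.

4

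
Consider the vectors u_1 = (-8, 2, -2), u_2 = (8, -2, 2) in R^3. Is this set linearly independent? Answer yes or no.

Form the matrix with these vectors as rows and row reduce.
R2 ← R2 + R1: [0, 0, 0]
1 nonzero row, so the 2 vectors span a space of dimension 1.
Since 1 < 2, the vectors are linearly dependent.

no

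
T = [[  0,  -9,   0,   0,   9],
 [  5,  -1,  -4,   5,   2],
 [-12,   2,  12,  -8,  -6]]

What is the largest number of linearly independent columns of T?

Row reduce to echelon form.
Swap R1 ↔ R2
R3 ← R3 + (12/5)·R1: [0, -2/5, 12/5, 4, -6/5]
R3 ← R3 − (2/45)·R2: [0, 0, 12/5, 4, -8/5]
Echelon form has 3 nonzero rows, so rank(T) = 3.
The rank gives the maximum number of linearly independent columns: 3.

3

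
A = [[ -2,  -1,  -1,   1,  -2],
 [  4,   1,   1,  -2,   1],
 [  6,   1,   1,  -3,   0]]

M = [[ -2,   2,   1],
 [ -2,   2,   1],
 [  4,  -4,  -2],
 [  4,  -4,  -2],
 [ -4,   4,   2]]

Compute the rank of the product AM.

1

First compute AM:
[[ 14, -14,  -7],
 [-18,  18,   9],
 [-22,  22,  11]]
Now row reduce the product.
R2 ← R2 + (9/7)·R1: [0, 0, 0]
R3 ← R3 + (11/7)·R1: [0, 0, 0]
1 nonzero row, so rank(AM) = 1.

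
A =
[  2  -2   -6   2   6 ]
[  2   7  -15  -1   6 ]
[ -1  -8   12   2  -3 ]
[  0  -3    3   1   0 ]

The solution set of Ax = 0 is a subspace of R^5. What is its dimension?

Row reduce to echelon form.
R2 ← R2 − R1: [0, 9, -9, -3, 0]
R3 ← R3 + (1/2)·R1: [0, -9, 9, 3, 0]
R3 ← R3 + R2: [0, 0, 0, 0, 0]
R4 ← R4 + (1/3)·R2: [0, 0, 0, 0, 0]
2 nonzero rows, so rank(A) = 2.
A has 5 columns; by rank–nullity, nullity = 5 − 2 = 3.

3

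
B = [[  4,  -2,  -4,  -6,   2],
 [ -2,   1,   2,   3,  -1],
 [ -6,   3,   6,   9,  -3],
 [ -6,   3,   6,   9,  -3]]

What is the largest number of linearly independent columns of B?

Row reduce to echelon form.
R2 ← R2 + (1/2)·R1: [0, 0, 0, 0, 0]
R3 ← R3 + (3/2)·R1: [0, 0, 0, 0, 0]
R4 ← R4 + (3/2)·R1: [0, 0, 0, 0, 0]
Echelon form has 1 nonzero row, so rank(B) = 1.
The rank gives the maximum number of linearly independent columns: 1.

1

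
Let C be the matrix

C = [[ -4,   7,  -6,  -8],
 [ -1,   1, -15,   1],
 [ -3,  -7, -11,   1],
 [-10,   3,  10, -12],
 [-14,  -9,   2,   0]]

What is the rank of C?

4

Row reduce to echelon form.
R2 ← R2 − (1/4)·R1: [0, -3/4, -27/2, 3]
R3 ← R3 − (3/4)·R1: [0, -49/4, -13/2, 7]
R4 ← R4 − (5/2)·R1: [0, -29/2, 25, 8]
R5 ← R5 − (7/2)·R1: [0, -67/2, 23, 28]
R3 ← R3 − (49/3)·R2: [0, 0, 214, -42]
R4 ← R4 − (58/3)·R2: [0, 0, 286, -50]
R5 ← R5 − (134/3)·R2: [0, 0, 626, -106]
R4 ← R4 − (143/107)·R3: [0, 0, 0, 656/107]
R5 ← R5 − (313/107)·R3: [0, 0, 0, 1804/107]
R5 ← R5 − (11/4)·R4: [0, 0, 0, 0]
Echelon form has 4 nonzero rows, so rank(C) = 4.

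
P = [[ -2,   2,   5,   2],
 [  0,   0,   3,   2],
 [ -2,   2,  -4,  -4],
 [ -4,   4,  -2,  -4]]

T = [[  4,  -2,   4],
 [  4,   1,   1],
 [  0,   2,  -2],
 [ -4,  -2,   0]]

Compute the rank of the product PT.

First compute PT:
[[ -8,  12, -16],
 [ -8,   2,  -6],
 [ 16,   6,   2],
 [ 16,  16,  -8]]
Now row reduce the product.
R2 ← R2 − R1: [0, -10, 10]
R3 ← R3 + (2)·R1: [0, 30, -30]
R4 ← R4 + (2)·R1: [0, 40, -40]
R3 ← R3 + (3)·R2: [0, 0, 0]
R4 ← R4 + (4)·R2: [0, 0, 0]
2 nonzero rows, so rank(PT) = 2.

2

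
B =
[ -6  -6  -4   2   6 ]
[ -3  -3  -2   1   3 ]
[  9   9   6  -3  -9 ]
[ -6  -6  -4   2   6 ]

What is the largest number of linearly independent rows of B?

Row reduce to echelon form.
R2 ← R2 − (1/2)·R1: [0, 0, 0, 0, 0]
R3 ← R3 + (3/2)·R1: [0, 0, 0, 0, 0]
R4 ← R4 − R1: [0, 0, 0, 0, 0]
Echelon form has 1 nonzero row, so rank(B) = 1.
The rank gives the maximum number of linearly independent rows: 1.

1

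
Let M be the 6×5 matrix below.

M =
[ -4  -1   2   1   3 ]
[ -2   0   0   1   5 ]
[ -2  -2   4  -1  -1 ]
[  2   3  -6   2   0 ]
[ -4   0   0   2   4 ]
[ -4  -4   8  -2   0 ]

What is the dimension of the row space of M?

Row reduce to echelon form.
R2 ← R2 − (1/2)·R1: [0, 1/2, -1, 1/2, 7/2]
R3 ← R3 − (1/2)·R1: [0, -3/2, 3, -3/2, -5/2]
R4 ← R4 + (1/2)·R1: [0, 5/2, -5, 5/2, 3/2]
R5 ← R5 − R1: [0, 1, -2, 1, 1]
R6 ← R6 − R1: [0, -3, 6, -3, -3]
R3 ← R3 + (3)·R2: [0, 0, 0, 0, 8]
R4 ← R4 − (5)·R2: [0, 0, 0, 0, -16]
R5 ← R5 − (2)·R2: [0, 0, 0, 0, -6]
R6 ← R6 + (6)·R2: [0, 0, 0, 0, 18]
R4 ← R4 + (2)·R3: [0, 0, 0, 0, 0]
R5 ← R5 + (3/4)·R3: [0, 0, 0, 0, 0]
R6 ← R6 − (9/4)·R3: [0, 0, 0, 0, 0]
Echelon form has 3 nonzero rows, so rank(M) = 3.
The row space has dimension equal to the rank: 3.

3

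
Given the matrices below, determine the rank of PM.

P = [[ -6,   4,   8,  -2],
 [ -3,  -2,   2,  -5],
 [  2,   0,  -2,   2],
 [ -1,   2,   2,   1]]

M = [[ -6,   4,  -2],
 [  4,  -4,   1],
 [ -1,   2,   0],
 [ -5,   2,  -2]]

2

First compute PM:
[[ 54, -28,  20],
 [ 33, -10,  14],
 [-20,   8,  -8],
 [  7,  -6,   2]]
Now row reduce the product.
R2 ← R2 − (11/18)·R1: [0, 64/9, 16/9]
R3 ← R3 + (10/27)·R1: [0, -64/27, -16/27]
R4 ← R4 − (7/54)·R1: [0, -64/27, -16/27]
R3 ← R3 + (1/3)·R2: [0, 0, 0]
R4 ← R4 + (1/3)·R2: [0, 0, 0]
2 nonzero rows, so rank(PM) = 2.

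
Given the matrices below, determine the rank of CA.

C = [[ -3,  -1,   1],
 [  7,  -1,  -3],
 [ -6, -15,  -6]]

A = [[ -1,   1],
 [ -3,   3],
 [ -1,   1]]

1

First compute CA:
[[  5,  -5],
 [ -1,   1],
 [ 57, -57]]
Now row reduce the product.
R2 ← R2 + (1/5)·R1: [0, 0]
R3 ← R3 − (57/5)·R1: [0, 0]
1 nonzero row, so rank(CA) = 1.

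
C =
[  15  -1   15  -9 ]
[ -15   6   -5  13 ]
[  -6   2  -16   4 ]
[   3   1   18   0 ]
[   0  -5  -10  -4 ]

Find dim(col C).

Row reduce to echelon form.
R2 ← R2 + R1: [0, 5, 10, 4]
R3 ← R3 + (2/5)·R1: [0, 8/5, -10, 2/5]
R4 ← R4 − (1/5)·R1: [0, 6/5, 15, 9/5]
R3 ← R3 − (8/25)·R2: [0, 0, -66/5, -22/25]
R4 ← R4 − (6/25)·R2: [0, 0, 63/5, 21/25]
R5 ← R5 + R2: [0, 0, 0, 0]
R4 ← R4 + (21/22)·R3: [0, 0, 0, 0]
Echelon form has 3 nonzero rows, so rank(C) = 3.
The column space has dimension equal to the rank: 3.

3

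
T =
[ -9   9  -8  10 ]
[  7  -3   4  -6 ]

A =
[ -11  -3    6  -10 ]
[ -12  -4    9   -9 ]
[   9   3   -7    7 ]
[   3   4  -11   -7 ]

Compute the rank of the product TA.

2

First compute TA:
[[-51,   7, -27, -117],
 [-23, -21,  53,  27]]
Now row reduce the product.
R2 ← R2 − (23/51)·R1: [0, -1232/51, 1108/17, 1356/17]
2 nonzero rows, so rank(TA) = 2.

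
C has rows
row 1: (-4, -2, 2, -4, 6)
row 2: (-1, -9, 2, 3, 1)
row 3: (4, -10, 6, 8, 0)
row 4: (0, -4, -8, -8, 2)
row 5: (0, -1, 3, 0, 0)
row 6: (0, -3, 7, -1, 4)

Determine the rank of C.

Row reduce to echelon form.
R2 ← R2 − (1/4)·R1: [0, -17/2, 3/2, 4, -1/2]
R3 ← R3 + R1: [0, -12, 8, 4, 6]
R3 ← R3 − (24/17)·R2: [0, 0, 100/17, -28/17, 114/17]
R4 ← R4 − (8/17)·R2: [0, 0, -148/17, -168/17, 38/17]
R5 ← R5 − (2/17)·R2: [0, 0, 48/17, -8/17, 1/17]
R6 ← R6 − (6/17)·R2: [0, 0, 110/17, -41/17, 71/17]
R4 ← R4 + (37/25)·R3: [0, 0, 0, -308/25, 304/25]
R5 ← R5 − (12/25)·R3: [0, 0, 0, 8/25, -79/25]
R6 ← R6 − (11/10)·R3: [0, 0, 0, -3/5, -16/5]
R5 ← R5 + (2/77)·R4: [0, 0, 0, 0, -219/77]
R6 ← R6 − (15/308)·R4: [0, 0, 0, 0, -292/77]
R6 ← R6 − (4/3)·R5: [0, 0, 0, 0, 0]
Echelon form has 5 nonzero rows, so rank(C) = 5.

5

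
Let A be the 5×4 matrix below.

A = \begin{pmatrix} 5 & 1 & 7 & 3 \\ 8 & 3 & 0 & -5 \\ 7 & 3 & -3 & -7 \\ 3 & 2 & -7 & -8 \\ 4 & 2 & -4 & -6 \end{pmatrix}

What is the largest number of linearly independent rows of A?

2

Row reduce to echelon form.
R2 ← R2 − (8/5)·R1: [0, 7/5, -56/5, -49/5]
R3 ← R3 − (7/5)·R1: [0, 8/5, -64/5, -56/5]
R4 ← R4 − (3/5)·R1: [0, 7/5, -56/5, -49/5]
R5 ← R5 − (4/5)·R1: [0, 6/5, -48/5, -42/5]
R3 ← R3 − (8/7)·R2: [0, 0, 0, 0]
R4 ← R4 − R2: [0, 0, 0, 0]
R5 ← R5 − (6/7)·R2: [0, 0, 0, 0]
Echelon form has 2 nonzero rows, so rank(A) = 2.
The rank gives the maximum number of linearly independent rows: 2.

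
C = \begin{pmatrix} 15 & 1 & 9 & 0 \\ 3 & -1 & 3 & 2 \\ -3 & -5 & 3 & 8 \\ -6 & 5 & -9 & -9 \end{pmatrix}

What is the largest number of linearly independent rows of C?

2

Row reduce to echelon form.
R2 ← R2 − (1/5)·R1: [0, -6/5, 6/5, 2]
R3 ← R3 + (1/5)·R1: [0, -24/5, 24/5, 8]
R4 ← R4 + (2/5)·R1: [0, 27/5, -27/5, -9]
R3 ← R3 − (4)·R2: [0, 0, 0, 0]
R4 ← R4 + (9/2)·R2: [0, 0, 0, 0]
Echelon form has 2 nonzero rows, so rank(C) = 2.
The rank gives the maximum number of linearly independent rows: 2.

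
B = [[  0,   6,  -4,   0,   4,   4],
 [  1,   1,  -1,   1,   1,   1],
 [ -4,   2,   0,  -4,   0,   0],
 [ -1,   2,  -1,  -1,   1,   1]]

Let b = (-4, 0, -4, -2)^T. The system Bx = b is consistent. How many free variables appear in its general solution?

Row reduce the augmented matrix [B | b].
Swap R1 ↔ R2
R3 ← R3 + (4)·R1: [0, 6, -4, 0, 4, 4, -4]
R4 ← R4 + R1: [0, 3, -2, 0, 2, 2, -2]
R3 ← R3 − R2: [0, 0, 0, 0, 0, 0, 0]
R4 ← R4 − (1/2)·R2: [0, 0, 0, 0, 0, 0, 0]
The echelon form has 2 nonzero rows, and every pivot lies in the first 6 columns, so rank(B) = rank([B|b]) = 2.
The system is consistent.
Free variables = (unknowns) − (rank) = 6 − 2 = 4.

4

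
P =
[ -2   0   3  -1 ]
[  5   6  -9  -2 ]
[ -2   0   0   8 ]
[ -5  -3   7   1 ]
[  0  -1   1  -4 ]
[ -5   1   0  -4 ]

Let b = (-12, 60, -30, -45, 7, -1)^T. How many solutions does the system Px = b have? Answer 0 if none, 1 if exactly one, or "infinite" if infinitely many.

Row reduce the augmented matrix [P | b].
R2 ← R2 + (5/2)·R1: [0, 6, -3/2, -9/2, 30]
R3 ← R3 − R1: [0, 0, -3, 9, -18]
R4 ← R4 − (5/2)·R1: [0, -3, -1/2, 7/2, -15]
R6 ← R6 − (5/2)·R1: [0, 1, -15/2, -3/2, 29]
R4 ← R4 + (1/2)·R2: [0, 0, -5/4, 5/4, 0]
R5 ← R5 + (1/6)·R2: [0, 0, 3/4, -19/4, 12]
R6 ← R6 − (1/6)·R2: [0, 0, -29/4, -3/4, 24]
R4 ← R4 − (5/12)·R3: [0, 0, 0, -5/2, 15/2]
R5 ← R5 + (1/4)·R3: [0, 0, 0, -5/2, 15/2]
R6 ← R6 − (29/12)·R3: [0, 0, 0, -45/2, 135/2]
R5 ← R5 − R4: [0, 0, 0, 0, 0]
R6 ← R6 − (9)·R4: [0, 0, 0, 0, 0]
The echelon form has 4 nonzero rows, and every pivot lies in the first 4 columns, so rank(P) = rank([P|b]) = 4.
The system is consistent.
rank = 4 = number of unknowns, so the solution is unique.

1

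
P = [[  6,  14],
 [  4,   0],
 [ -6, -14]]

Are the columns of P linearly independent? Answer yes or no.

Row reduce P to echelon form.
R2 ← R2 − (2/3)·R1: [0, -28/3]
R3 ← R3 + R1: [0, 0]
2 pivots among 2 columns.
Every column is a pivot column, so the columns are linearly independent.

yes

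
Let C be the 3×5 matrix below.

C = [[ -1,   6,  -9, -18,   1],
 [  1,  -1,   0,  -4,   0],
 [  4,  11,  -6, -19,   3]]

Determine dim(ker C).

Row reduce to echelon form.
R2 ← R2 + R1: [0, 5, -9, -22, 1]
R3 ← R3 + (4)·R1: [0, 35, -42, -91, 7]
R3 ← R3 − (7)·R2: [0, 0, 21, 63, 0]
3 nonzero rows, so rank(C) = 3.
C has 5 columns; by rank–nullity, nullity = 5 − 3 = 2.

2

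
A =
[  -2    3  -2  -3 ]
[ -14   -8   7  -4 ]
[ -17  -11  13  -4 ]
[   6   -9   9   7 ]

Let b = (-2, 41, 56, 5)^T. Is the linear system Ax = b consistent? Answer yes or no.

yes

Row reduce the augmented matrix [A | b].
R2 ← R2 − (7)·R1: [0, -29, 21, 17, 55]
R3 ← R3 − (17/2)·R1: [0, -73/2, 30, 43/2, 73]
R4 ← R4 + (3)·R1: [0, 0, 3, -2, -1]
R3 ← R3 − (73/58)·R2: [0, 0, 207/58, 3/29, 219/58]
R4 ← R4 − (58/69)·R3: [0, 0, 0, -48/23, -96/23]
The echelon form has 4 nonzero rows, and every pivot lies in the first 4 columns, so rank(A) = rank([A|b]) = 4.
The system is consistent.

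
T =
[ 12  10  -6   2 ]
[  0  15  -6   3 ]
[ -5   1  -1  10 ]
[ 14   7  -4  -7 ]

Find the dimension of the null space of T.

Row reduce to echelon form.
R3 ← R3 + (5/12)·R1: [0, 31/6, -7/2, 65/6]
R4 ← R4 − (7/6)·R1: [0, -14/3, 3, -28/3]
R3 ← R3 − (31/90)·R2: [0, 0, -43/30, 49/5]
R4 ← R4 + (14/45)·R2: [0, 0, 17/15, -42/5]
R4 ← R4 + (34/43)·R3: [0, 0, 0, -28/43]
4 nonzero rows, so rank(T) = 4.
T has 4 columns; by rank–nullity, nullity = 4 − 4 = 0.

0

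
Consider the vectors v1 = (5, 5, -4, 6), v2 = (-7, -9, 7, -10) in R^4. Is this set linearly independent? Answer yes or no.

Form the matrix with these vectors as rows and row reduce.
R2 ← R2 + (7/5)·R1: [0, -2, 7/5, -8/5]
2 nonzero rows, so the 2 vectors span a space of dimension 2.
Since 2 = 2, the vectors are linearly independent.

yes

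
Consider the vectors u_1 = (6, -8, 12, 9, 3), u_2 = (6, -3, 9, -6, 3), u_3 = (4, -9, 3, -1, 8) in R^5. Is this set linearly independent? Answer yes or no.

yes

Form the matrix with these vectors as rows and row reduce.
R2 ← R2 − R1: [0, 5, -3, -15, 0]
R3 ← R3 − (2/3)·R1: [0, -11/3, -5, -7, 6]
R3 ← R3 + (11/15)·R2: [0, 0, -36/5, -18, 6]
3 nonzero rows, so the 3 vectors span a space of dimension 3.
Since 3 = 3, the vectors are linearly independent.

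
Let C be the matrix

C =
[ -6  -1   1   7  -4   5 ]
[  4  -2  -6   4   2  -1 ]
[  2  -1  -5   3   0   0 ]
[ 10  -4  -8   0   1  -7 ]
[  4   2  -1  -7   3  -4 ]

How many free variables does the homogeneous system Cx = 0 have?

1

Row reduce to echelon form.
R2 ← R2 + (2/3)·R1: [0, -8/3, -16/3, 26/3, -2/3, 7/3]
R3 ← R3 + (1/3)·R1: [0, -4/3, -14/3, 16/3, -4/3, 5/3]
R4 ← R4 + (5/3)·R1: [0, -17/3, -19/3, 35/3, -17/3, 4/3]
R5 ← R5 + (2/3)·R1: [0, 4/3, -1/3, -7/3, 1/3, -2/3]
R3 ← R3 − (1/2)·R2: [0, 0, -2, 1, -1, 1/2]
R4 ← R4 − (17/8)·R2: [0, 0, 5, -27/4, -17/4, -29/8]
R5 ← R5 + (1/2)·R2: [0, 0, -3, 2, 0, 1/2]
R4 ← R4 + (5/2)·R3: [0, 0, 0, -17/4, -27/4, -19/8]
R5 ← R5 − (3/2)·R3: [0, 0, 0, 1/2, 3/2, -1/4]
R5 ← R5 + (2/17)·R4: [0, 0, 0, 0, 12/17, -9/17]
5 nonzero rows, so rank(C) = 5.
C has 6 columns; by rank–nullity, nullity = 6 − 5 = 1.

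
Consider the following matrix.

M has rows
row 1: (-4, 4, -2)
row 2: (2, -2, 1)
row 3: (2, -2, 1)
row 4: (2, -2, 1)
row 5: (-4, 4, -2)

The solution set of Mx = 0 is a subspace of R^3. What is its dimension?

2

Row reduce to echelon form.
R2 ← R2 + (1/2)·R1: [0, 0, 0]
R3 ← R3 + (1/2)·R1: [0, 0, 0]
R4 ← R4 + (1/2)·R1: [0, 0, 0]
R5 ← R5 − R1: [0, 0, 0]
1 nonzero row, so rank(M) = 1.
M has 3 columns; by rank–nullity, nullity = 3 − 1 = 2.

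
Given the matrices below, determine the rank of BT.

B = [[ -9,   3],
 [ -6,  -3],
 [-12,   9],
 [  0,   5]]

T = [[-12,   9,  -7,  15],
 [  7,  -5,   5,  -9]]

2

First compute BT:
[[129, -96,  78, -162],
 [ 51, -39,  27, -63],
 [207, -153, 129, -261],
 [ 35, -25,  25, -45]]
Now row reduce the product.
R2 ← R2 − (17/43)·R1: [0, -45/43, -165/43, 45/43]
R3 ← R3 − (69/43)·R1: [0, 45/43, 165/43, -45/43]
R4 ← R4 − (35/129)·R1: [0, 45/43, 165/43, -45/43]
R3 ← R3 + R2: [0, 0, 0, 0]
R4 ← R4 + R2: [0, 0, 0, 0]
2 nonzero rows, so rank(BT) = 2.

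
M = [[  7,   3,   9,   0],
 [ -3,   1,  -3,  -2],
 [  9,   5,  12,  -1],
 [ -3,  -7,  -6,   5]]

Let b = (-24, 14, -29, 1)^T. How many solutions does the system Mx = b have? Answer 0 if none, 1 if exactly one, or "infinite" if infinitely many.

Row reduce the augmented matrix [M | b].
R2 ← R2 + (3/7)·R1: [0, 16/7, 6/7, -2, 26/7]
R3 ← R3 − (9/7)·R1: [0, 8/7, 3/7, -1, 13/7]
R4 ← R4 + (3/7)·R1: [0, -40/7, -15/7, 5, -65/7]
R3 ← R3 − (1/2)·R2: [0, 0, 0, 0, 0]
R4 ← R4 + (5/2)·R2: [0, 0, 0, 0, 0]
The echelon form has 2 nonzero rows, and every pivot lies in the first 4 columns, so rank(M) = rank([M|b]) = 2.
The system is consistent.
rank = 2 < 4 unknowns, so there are infinitely many solutions.

infinite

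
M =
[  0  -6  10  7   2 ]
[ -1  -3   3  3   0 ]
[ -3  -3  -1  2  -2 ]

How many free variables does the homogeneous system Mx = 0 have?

3

Row reduce to echelon form.
Swap R1 ↔ R2
R3 ← R3 − (3)·R1: [0, 6, -10, -7, -2]
R3 ← R3 + R2: [0, 0, 0, 0, 0]
2 nonzero rows, so rank(M) = 2.
M has 5 columns; by rank–nullity, nullity = 5 − 2 = 3.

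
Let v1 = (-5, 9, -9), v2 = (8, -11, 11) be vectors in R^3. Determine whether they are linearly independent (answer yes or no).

yes

Form the matrix with these vectors as rows and row reduce.
R2 ← R2 + (8/5)·R1: [0, 17/5, -17/5]
2 nonzero rows, so the 2 vectors span a space of dimension 2.
Since 2 = 2, the vectors are linearly independent.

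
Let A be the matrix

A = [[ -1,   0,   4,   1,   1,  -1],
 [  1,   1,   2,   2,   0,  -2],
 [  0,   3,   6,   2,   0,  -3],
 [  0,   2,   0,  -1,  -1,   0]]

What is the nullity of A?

Row reduce to echelon form.
R2 ← R2 + R1: [0, 1, 6, 3, 1, -3]
R3 ← R3 − (3)·R2: [0, 0, -12, -7, -3, 6]
R4 ← R4 − (2)·R2: [0, 0, -12, -7, -3, 6]
R4 ← R4 − R3: [0, 0, 0, 0, 0, 0]
3 nonzero rows, so rank(A) = 3.
A has 6 columns; by rank–nullity, nullity = 6 − 3 = 3.

3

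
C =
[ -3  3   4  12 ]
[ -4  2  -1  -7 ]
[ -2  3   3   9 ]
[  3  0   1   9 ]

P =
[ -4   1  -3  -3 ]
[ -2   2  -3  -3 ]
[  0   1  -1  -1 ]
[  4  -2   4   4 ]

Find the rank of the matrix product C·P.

First compute CP:
[[ 54, -17,  44,  44],
 [-16,  13, -21, -21],
 [ 38, -11,  30,  30],
 [ 24, -14,  26,  26]]
Now row reduce the product.
R2 ← R2 + (8/27)·R1: [0, 215/27, -215/27, -215/27]
R3 ← R3 − (19/27)·R1: [0, 26/27, -26/27, -26/27]
R4 ← R4 − (4/9)·R1: [0, -58/9, 58/9, 58/9]
R3 ← R3 − (26/215)·R2: [0, 0, 0, 0]
R4 ← R4 + (174/215)·R2: [0, 0, 0, 0]
2 nonzero rows, so rank(CP) = 2.

2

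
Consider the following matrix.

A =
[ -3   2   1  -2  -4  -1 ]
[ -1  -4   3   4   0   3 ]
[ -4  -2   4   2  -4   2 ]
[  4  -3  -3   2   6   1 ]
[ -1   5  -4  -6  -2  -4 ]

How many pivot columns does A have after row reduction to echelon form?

3

Row reduce to echelon form.
R2 ← R2 − (1/3)·R1: [0, -14/3, 8/3, 14/3, 4/3, 10/3]
R3 ← R3 − (4/3)·R1: [0, -14/3, 8/3, 14/3, 4/3, 10/3]
R4 ← R4 + (4/3)·R1: [0, -1/3, -5/3, -2/3, 2/3, -1/3]
R5 ← R5 − (1/3)·R1: [0, 13/3, -13/3, -16/3, -2/3, -11/3]
R3 ← R3 − R2: [0, 0, 0, 0, 0, 0]
R4 ← R4 − (1/14)·R2: [0, 0, -13/7, -1, 4/7, -4/7]
R5 ← R5 + (13/14)·R2: [0, 0, -13/7, -1, 4/7, -4/7]
Swap R3 ↔ R4
R5 ← R5 − R3: [0, 0, 0, 0, 0, 0]
Echelon form has 3 nonzero rows, so rank(A) = 3.
Each nonzero row contributes one pivot column: 3 pivot columns.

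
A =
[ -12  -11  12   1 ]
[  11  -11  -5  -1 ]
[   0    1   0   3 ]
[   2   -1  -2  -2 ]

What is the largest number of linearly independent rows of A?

4

Row reduce to echelon form.
R2 ← R2 + (11/12)·R1: [0, -253/12, 6, -1/12]
R4 ← R4 + (1/6)·R1: [0, -17/6, 0, -11/6]
R3 ← R3 + (12/253)·R2: [0, 0, 72/253, 758/253]
R4 ← R4 − (34/253)·R2: [0, 0, -204/253, -461/253]
R4 ← R4 + (17/6)·R3: [0, 0, 0, 20/3]
Echelon form has 4 nonzero rows, so rank(A) = 4.
The rank gives the maximum number of linearly independent rows: 4.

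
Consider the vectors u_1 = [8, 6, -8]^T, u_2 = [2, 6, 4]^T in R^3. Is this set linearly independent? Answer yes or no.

yes

Form the matrix with these vectors as rows and row reduce.
R2 ← R2 − (1/4)·R1: [0, 9/2, 6]
2 nonzero rows, so the 2 vectors span a space of dimension 2.
Since 2 = 2, the vectors are linearly independent.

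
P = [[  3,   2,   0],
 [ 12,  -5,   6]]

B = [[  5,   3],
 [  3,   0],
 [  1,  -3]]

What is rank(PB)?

First compute PB:
[[ 21,   9],
 [ 51,  18]]
Now row reduce the product.
R2 ← R2 − (17/7)·R1: [0, -27/7]
2 nonzero rows, so rank(PB) = 2.

2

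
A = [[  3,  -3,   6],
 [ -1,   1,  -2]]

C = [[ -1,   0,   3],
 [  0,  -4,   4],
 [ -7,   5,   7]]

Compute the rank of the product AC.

First compute AC:
[[-45,  42,  39],
 [ 15, -14, -13]]
Now row reduce the product.
R2 ← R2 + (1/3)·R1: [0, 0, 0]
1 nonzero row, so rank(AC) = 1.

1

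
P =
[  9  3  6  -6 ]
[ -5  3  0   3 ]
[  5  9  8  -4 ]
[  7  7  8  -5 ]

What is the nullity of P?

1

Row reduce to echelon form.
R2 ← R2 + (5/9)·R1: [0, 14/3, 10/3, -1/3]
R3 ← R3 − (5/9)·R1: [0, 22/3, 14/3, -2/3]
R4 ← R4 − (7/9)·R1: [0, 14/3, 10/3, -1/3]
R3 ← R3 − (11/7)·R2: [0, 0, -4/7, -1/7]
R4 ← R4 − R2: [0, 0, 0, 0]
3 nonzero rows, so rank(P) = 3.
P has 4 columns; by rank–nullity, nullity = 4 − 3 = 1.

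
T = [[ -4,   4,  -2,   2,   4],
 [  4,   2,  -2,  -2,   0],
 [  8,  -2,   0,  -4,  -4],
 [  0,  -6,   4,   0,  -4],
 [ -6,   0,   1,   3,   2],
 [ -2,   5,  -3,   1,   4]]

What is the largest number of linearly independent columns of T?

Row reduce to echelon form.
R2 ← R2 + R1: [0, 6, -4, 0, 4]
R3 ← R3 + (2)·R1: [0, 6, -4, 0, 4]
R5 ← R5 − (3/2)·R1: [0, -6, 4, 0, -4]
R6 ← R6 − (1/2)·R1: [0, 3, -2, 0, 2]
R3 ← R3 − R2: [0, 0, 0, 0, 0]
R4 ← R4 + R2: [0, 0, 0, 0, 0]
R5 ← R5 + R2: [0, 0, 0, 0, 0]
R6 ← R6 − (1/2)·R2: [0, 0, 0, 0, 0]
Echelon form has 2 nonzero rows, so rank(T) = 2.
The rank gives the maximum number of linearly independent columns: 2.

2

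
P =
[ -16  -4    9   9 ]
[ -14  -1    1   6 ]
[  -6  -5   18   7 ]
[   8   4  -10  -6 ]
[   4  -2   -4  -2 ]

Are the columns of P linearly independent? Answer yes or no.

no

Row reduce P to echelon form.
R2 ← R2 − (7/8)·R1: [0, 5/2, -55/8, -15/8]
R3 ← R3 − (3/8)·R1: [0, -7/2, 117/8, 29/8]
R4 ← R4 + (1/2)·R1: [0, 2, -11/2, -3/2]
R5 ← R5 + (1/4)·R1: [0, -3, -7/4, 1/4]
R3 ← R3 + (7/5)·R2: [0, 0, 5, 1]
R4 ← R4 − (4/5)·R2: [0, 0, 0, 0]
R5 ← R5 + (6/5)·R2: [0, 0, -10, -2]
R5 ← R5 + (2)·R3: [0, 0, 0, 0]
3 pivots among 4 columns.
Only 3 < 4 pivot columns, so the columns are linearly dependent.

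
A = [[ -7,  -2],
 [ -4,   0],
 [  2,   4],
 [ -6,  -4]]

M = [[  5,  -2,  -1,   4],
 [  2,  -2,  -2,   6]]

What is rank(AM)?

2

First compute AM:
[[-39,  18,  11, -40],
 [-20,   8,   4, -16],
 [ 18, -12, -10,  32],
 [-38,  20,  14, -48]]
Now row reduce the product.
R2 ← R2 − (20/39)·R1: [0, -16/13, -64/39, 176/39]
R3 ← R3 + (6/13)·R1: [0, -48/13, -64/13, 176/13]
R4 ← R4 − (38/39)·R1: [0, 32/13, 128/39, -352/39]
R3 ← R3 − (3)·R2: [0, 0, 0, 0]
R4 ← R4 + (2)·R2: [0, 0, 0, 0]
2 nonzero rows, so rank(AM) = 2.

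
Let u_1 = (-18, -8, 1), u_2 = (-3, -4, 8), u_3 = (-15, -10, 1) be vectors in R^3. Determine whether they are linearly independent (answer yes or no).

yes

Form the matrix with these vectors as rows and row reduce.
R2 ← R2 − (1/6)·R1: [0, -8/3, 47/6]
R3 ← R3 − (5/6)·R1: [0, -10/3, 1/6]
R3 ← R3 − (5/4)·R2: [0, 0, -77/8]
3 nonzero rows, so the 3 vectors span a space of dimension 3.
Since 3 = 3, the vectors are linearly independent.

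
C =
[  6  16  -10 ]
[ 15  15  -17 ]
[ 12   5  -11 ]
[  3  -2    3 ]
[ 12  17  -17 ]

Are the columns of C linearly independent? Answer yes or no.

Row reduce C to echelon form.
R2 ← R2 − (5/2)·R1: [0, -25, 8]
R3 ← R3 − (2)·R1: [0, -27, 9]
R4 ← R4 − (1/2)·R1: [0, -10, 8]
R5 ← R5 − (2)·R1: [0, -15, 3]
R3 ← R3 − (27/25)·R2: [0, 0, 9/25]
R4 ← R4 − (2/5)·R2: [0, 0, 24/5]
R5 ← R5 − (3/5)·R2: [0, 0, -9/5]
R4 ← R4 − (40/3)·R3: [0, 0, 0]
R5 ← R5 + (5)·R3: [0, 0, 0]
3 pivots among 3 columns.
Every column is a pivot column, so the columns are linearly independent.

yes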